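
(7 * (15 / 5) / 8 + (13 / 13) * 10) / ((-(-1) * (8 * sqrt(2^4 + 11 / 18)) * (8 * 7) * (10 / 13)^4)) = 665691 * sqrt(598) / 824320000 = 0.02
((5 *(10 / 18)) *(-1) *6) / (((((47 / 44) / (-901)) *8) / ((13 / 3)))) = 3221075 / 423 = 7614.83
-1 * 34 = -34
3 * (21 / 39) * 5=105 / 13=8.08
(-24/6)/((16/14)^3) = -343/128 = -2.68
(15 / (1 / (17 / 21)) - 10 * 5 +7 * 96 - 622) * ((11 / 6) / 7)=935 / 294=3.18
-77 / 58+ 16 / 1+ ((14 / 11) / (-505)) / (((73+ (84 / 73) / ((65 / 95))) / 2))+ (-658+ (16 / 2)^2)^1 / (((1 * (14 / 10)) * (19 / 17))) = -1108357646486463 / 3036998058710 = -364.95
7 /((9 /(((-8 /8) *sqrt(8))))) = -14 *sqrt(2) /9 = -2.20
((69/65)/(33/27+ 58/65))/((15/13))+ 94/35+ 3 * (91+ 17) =2832539/8659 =327.12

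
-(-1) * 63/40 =63/40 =1.58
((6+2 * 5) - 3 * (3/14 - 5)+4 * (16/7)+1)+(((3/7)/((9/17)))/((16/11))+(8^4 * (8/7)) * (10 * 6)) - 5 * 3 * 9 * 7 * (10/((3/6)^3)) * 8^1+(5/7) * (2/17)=-323890.29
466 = 466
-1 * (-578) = 578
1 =1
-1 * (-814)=814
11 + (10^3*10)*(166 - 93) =730011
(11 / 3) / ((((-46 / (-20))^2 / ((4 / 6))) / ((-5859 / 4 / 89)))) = -358050 / 47081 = -7.60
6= 6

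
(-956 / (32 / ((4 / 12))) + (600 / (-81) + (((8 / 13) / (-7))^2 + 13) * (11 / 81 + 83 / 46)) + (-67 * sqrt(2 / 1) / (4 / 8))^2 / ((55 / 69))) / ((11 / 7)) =305879363785087 / 10667016360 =28675.25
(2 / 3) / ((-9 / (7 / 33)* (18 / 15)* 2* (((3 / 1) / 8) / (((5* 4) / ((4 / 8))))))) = -5600 / 8019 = -0.70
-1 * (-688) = 688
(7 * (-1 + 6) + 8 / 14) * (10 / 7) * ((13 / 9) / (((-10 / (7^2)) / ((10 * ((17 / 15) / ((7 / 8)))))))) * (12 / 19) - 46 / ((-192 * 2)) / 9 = -2942.22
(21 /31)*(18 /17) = 378 /527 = 0.72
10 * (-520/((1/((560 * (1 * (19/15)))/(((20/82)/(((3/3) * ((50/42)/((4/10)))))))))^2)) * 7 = -220890124000000/81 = -2727038567901.23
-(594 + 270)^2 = -746496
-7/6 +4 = 17/6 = 2.83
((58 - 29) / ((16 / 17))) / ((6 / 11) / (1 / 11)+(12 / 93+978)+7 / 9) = 137547 / 4396624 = 0.03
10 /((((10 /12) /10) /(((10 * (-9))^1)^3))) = -87480000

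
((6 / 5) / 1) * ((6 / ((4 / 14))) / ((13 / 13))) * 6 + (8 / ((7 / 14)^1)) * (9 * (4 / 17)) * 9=38772 / 85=456.14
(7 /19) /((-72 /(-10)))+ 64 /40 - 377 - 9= -1314473 /3420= -384.35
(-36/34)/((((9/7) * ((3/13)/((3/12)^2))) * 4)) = -91/1632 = -0.06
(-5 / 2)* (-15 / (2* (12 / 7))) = 175 / 16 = 10.94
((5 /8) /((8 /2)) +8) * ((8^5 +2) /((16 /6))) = 12829455 /128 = 100230.12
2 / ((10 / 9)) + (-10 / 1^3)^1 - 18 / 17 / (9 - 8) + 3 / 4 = -2893 / 340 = -8.51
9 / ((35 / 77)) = 99 / 5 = 19.80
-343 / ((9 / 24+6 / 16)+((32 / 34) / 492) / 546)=-783196596 / 1712537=-457.33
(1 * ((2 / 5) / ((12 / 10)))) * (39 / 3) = 13 / 3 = 4.33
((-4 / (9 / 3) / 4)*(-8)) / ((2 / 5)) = 20 / 3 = 6.67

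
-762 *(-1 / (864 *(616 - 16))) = 0.00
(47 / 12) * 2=47 / 6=7.83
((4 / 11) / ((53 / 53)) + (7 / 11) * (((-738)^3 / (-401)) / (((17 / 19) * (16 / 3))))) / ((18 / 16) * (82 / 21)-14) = -280660446178 / 20171503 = -13913.71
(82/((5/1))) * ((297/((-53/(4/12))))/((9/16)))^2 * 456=1158254592/14045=82467.40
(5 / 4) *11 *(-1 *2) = -55 / 2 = -27.50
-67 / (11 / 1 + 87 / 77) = -5159 / 934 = -5.52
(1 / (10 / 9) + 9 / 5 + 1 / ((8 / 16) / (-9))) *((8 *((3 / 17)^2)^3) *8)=-209952 / 7099285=-0.03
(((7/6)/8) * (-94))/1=-329/24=-13.71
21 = 21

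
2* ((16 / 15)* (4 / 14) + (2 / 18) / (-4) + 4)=5389 / 630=8.55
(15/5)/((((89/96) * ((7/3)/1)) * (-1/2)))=-1728/623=-2.77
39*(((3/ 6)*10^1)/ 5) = 39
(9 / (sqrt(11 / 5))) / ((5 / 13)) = 117 * sqrt(55) / 55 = 15.78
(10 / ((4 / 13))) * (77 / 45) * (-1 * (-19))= 19019 / 18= 1056.61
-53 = -53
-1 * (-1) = 1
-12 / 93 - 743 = -23037 / 31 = -743.13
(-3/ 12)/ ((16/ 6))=-3/ 32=-0.09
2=2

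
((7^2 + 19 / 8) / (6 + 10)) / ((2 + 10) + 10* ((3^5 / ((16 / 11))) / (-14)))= -959 / 32056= -0.03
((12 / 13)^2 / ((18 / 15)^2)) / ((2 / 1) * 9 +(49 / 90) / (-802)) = 7218000 / 219563279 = 0.03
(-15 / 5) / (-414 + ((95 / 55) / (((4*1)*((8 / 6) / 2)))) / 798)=3696 / 510047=0.01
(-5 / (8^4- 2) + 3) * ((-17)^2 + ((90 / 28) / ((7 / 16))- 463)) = -50126991 / 100303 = -499.76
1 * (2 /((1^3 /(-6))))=-12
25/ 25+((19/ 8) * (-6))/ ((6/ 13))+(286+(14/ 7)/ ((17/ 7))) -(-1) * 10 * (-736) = -966015/ 136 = -7103.05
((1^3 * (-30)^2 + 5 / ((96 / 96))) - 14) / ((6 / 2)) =297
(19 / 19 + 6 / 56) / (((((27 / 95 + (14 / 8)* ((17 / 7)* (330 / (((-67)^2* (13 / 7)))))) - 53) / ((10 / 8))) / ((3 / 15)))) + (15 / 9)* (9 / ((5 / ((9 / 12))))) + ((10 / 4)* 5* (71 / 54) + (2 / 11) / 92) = 4163823516145829 / 222880158009432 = 18.68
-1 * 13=-13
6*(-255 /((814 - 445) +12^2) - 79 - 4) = -28556 /57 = -500.98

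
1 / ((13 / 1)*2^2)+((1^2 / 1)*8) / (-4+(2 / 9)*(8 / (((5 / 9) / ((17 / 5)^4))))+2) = 1315043 / 34582236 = 0.04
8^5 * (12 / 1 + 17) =950272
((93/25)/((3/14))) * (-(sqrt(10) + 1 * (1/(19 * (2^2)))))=-55.13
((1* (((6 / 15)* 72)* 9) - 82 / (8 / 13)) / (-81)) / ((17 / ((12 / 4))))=-2519 / 9180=-0.27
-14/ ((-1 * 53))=0.26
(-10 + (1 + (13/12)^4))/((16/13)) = -2054819/331776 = -6.19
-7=-7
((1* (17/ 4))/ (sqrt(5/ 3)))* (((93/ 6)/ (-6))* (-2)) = 527* sqrt(15)/ 120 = 17.01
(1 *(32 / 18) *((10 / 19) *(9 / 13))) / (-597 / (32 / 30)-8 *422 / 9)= -23040 / 33248917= -0.00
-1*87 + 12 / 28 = -606 / 7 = -86.57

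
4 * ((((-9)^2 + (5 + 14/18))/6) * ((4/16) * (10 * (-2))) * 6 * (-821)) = 12824020/9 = 1424891.11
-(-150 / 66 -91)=1026 / 11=93.27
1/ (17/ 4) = 4/ 17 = 0.24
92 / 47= 1.96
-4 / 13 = -0.31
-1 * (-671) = 671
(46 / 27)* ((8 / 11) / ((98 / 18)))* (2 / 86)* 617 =227056 / 69531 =3.27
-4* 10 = -40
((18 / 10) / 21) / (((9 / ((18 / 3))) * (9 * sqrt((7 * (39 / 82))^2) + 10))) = 164 / 114695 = 0.00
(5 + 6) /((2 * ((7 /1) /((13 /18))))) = 143 /252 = 0.57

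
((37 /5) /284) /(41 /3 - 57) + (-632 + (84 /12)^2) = -107621911 /184600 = -583.00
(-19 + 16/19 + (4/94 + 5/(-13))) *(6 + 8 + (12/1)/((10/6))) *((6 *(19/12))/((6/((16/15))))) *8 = -728486272/137475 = -5299.05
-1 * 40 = -40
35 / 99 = 0.35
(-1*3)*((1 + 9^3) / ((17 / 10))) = -21900 / 17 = -1288.24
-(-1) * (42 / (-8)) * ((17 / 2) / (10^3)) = -357 / 8000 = -0.04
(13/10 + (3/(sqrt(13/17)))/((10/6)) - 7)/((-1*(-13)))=-57/130 + 9*sqrt(221)/845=-0.28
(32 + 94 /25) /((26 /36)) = 16092 /325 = 49.51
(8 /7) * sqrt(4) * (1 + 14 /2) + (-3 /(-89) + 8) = 16397 /623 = 26.32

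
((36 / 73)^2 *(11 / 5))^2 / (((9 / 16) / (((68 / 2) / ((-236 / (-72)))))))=221118087168 / 41887405475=5.28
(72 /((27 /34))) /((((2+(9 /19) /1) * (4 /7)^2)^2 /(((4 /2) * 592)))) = 1090385338 /6627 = 164536.79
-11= -11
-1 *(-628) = 628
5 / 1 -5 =0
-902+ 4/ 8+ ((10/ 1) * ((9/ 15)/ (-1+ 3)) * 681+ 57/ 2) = 1170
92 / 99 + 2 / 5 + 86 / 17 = 53756 / 8415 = 6.39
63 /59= 1.07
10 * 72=720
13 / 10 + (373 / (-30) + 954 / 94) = -694 / 705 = -0.98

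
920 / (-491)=-920 / 491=-1.87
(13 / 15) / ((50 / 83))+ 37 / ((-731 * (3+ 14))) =13380983 / 9320250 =1.44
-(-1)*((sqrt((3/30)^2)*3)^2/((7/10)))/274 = 9/19180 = 0.00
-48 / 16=-3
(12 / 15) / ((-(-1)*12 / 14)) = 14 / 15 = 0.93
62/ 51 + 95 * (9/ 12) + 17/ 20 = 37391/ 510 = 73.32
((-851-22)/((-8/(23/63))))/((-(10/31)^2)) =-2143991/5600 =-382.86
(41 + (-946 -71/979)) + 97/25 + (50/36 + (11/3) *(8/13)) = -5140387583/5727150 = -897.55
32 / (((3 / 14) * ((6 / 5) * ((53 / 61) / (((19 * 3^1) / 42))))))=92720 / 477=194.38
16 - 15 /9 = 43 /3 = 14.33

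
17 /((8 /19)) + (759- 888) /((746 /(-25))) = 44.70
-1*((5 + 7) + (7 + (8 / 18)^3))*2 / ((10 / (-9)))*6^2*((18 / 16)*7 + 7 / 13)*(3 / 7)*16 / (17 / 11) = 30613000 / 663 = 46173.45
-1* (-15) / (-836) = -15 / 836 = -0.02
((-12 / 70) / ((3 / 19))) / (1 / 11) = -418 / 35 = -11.94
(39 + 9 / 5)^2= 41616 / 25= 1664.64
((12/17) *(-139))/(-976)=417/4148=0.10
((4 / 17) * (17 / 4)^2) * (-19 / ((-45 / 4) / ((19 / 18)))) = 7.58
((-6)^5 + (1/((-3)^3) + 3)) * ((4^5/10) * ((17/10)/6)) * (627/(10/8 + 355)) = -20093984768/50625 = -396918.22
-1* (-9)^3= 729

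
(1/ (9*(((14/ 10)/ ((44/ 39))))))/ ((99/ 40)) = 800/ 22113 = 0.04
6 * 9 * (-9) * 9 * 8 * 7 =-244944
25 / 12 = 2.08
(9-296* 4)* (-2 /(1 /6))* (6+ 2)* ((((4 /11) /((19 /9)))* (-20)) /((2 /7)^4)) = -12187476000 /209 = -58313282.30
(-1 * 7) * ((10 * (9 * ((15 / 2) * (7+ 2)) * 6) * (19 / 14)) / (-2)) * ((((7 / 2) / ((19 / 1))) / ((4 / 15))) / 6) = 637875 / 32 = 19933.59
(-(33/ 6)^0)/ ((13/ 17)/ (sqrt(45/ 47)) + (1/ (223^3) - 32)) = 81534743012085207 * sqrt(235)/ 1636742564521598514118 + 51178730854135203405/ 1636742564521598514118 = 0.03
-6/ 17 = -0.35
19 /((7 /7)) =19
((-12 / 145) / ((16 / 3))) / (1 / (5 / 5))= -9 / 580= -0.02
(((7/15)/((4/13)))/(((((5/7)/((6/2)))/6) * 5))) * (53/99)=33761/8250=4.09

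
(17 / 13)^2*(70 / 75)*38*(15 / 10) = 90.98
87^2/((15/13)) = 32799/5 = 6559.80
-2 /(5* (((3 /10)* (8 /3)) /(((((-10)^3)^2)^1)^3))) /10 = -50000000000000000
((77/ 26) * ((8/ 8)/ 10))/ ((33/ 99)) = 231/ 260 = 0.89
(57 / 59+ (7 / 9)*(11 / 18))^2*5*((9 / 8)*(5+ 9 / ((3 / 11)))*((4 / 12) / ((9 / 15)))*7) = 631104048925 / 365421456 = 1727.06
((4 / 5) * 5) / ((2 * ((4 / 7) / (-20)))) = -70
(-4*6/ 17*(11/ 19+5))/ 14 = -1272/ 2261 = -0.56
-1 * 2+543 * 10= 5428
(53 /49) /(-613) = -53 /30037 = -0.00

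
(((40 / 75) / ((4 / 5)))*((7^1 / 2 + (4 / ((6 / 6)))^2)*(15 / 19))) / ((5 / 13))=507 / 19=26.68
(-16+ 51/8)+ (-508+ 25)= -3941/8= -492.62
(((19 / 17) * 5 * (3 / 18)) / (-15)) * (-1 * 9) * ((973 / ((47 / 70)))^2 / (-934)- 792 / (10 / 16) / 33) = -112057231247 / 87686255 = -1277.93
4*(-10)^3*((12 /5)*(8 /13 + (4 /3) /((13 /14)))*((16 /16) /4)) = -64000 /13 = -4923.08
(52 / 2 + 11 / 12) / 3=8.97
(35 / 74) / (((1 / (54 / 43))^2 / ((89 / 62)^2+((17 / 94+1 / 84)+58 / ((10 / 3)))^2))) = 9450445980634101 / 40664531218360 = 232.40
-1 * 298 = -298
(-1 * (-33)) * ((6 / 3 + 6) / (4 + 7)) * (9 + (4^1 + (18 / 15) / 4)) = 1596 / 5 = 319.20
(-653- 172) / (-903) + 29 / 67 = 27154 / 20167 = 1.35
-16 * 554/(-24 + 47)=-8864/23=-385.39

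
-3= -3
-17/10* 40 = -68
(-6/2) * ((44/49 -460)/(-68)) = -16872/833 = -20.25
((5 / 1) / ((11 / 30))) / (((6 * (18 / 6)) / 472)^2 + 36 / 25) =69620000 / 7359297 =9.46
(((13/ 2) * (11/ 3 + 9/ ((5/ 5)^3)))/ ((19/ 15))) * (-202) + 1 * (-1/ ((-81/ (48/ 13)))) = -4608614/ 351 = -13129.95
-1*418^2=-174724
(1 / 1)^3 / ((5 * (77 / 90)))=18 / 77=0.23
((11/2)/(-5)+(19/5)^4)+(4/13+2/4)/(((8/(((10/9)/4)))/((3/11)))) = 207.42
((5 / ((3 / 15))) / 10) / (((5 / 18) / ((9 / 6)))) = 27 / 2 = 13.50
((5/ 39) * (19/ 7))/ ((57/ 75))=0.46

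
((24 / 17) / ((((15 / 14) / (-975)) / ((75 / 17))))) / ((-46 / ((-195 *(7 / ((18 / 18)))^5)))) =-2684161935000 / 6647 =-403815546.11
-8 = -8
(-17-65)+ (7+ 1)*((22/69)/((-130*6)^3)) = -167813451011/2046505500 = -82.00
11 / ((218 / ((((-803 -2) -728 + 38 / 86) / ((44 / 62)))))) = -510725 / 4687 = -108.97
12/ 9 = 4/ 3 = 1.33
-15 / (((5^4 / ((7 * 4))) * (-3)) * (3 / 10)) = 56 / 75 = 0.75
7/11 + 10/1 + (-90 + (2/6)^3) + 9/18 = -46823/594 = -78.83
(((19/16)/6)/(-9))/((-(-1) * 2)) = -19/1728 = -0.01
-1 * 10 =-10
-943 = -943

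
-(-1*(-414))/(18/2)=-46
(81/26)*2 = 81/13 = 6.23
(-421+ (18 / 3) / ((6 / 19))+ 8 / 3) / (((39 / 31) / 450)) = -1856900 / 13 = -142838.46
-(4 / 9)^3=-64 / 729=-0.09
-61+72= 11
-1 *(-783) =783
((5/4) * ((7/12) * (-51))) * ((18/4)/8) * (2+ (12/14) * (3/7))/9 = -2465/448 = -5.50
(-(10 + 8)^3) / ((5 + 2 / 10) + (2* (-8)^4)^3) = -4860 / 458129844911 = -0.00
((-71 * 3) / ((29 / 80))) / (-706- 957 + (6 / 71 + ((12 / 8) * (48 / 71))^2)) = 85898640 / 242949617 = 0.35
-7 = -7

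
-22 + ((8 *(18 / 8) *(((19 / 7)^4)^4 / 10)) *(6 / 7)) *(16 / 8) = 31151647075946547516778 / 1163152569936035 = 26782081.63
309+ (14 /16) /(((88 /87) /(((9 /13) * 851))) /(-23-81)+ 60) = 98835147699 /319839752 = 309.01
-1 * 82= -82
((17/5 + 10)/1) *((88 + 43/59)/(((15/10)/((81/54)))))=70149/59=1188.97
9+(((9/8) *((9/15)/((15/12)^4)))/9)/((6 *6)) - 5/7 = 543806/65625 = 8.29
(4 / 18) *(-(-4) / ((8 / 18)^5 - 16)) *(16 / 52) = -13122 / 766805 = -0.02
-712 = -712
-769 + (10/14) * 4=-5363/7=-766.14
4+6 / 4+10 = 31 / 2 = 15.50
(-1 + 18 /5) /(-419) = -13 /2095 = -0.01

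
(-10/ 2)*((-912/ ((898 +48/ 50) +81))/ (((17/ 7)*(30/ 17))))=26600/ 24499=1.09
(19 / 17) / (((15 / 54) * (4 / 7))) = 7.04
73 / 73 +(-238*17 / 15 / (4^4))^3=-1201298167 / 7077888000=-0.17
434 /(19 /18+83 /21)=54684 /631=86.66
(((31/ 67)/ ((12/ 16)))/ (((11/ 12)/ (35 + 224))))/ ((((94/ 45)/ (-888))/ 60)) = -154002643200/ 34639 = -4445932.13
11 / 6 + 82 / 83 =1405 / 498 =2.82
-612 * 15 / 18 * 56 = -28560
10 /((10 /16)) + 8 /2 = 20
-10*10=-100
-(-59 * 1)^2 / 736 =-3481 / 736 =-4.73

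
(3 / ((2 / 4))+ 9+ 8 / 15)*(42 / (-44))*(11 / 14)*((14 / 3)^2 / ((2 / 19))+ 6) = -111607 / 45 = -2480.16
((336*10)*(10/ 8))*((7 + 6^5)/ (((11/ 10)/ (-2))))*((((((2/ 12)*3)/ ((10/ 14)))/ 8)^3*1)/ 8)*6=-168182847/ 5632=-29862.01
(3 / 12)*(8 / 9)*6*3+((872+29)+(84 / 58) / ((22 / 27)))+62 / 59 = 17086236 / 18821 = 907.83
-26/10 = -13/5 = -2.60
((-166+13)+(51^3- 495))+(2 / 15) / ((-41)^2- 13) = 1651357531 / 12510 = 132003.00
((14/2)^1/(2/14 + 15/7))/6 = 49/96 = 0.51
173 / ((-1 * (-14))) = 173 / 14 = 12.36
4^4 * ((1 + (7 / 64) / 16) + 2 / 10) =6179 / 20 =308.95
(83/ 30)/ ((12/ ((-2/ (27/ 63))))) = -581/ 540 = -1.08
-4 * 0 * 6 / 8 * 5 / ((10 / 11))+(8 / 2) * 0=0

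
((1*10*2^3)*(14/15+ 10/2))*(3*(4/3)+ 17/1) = 9968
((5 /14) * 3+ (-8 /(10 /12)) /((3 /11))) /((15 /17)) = -40613 /1050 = -38.68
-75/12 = -6.25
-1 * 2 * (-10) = 20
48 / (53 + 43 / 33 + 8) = 198 / 257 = 0.77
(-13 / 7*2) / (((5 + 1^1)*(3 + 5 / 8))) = -104 / 609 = -0.17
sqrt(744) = 2* sqrt(186) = 27.28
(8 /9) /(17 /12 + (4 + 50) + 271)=32 /11751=0.00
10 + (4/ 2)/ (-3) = 28/ 3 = 9.33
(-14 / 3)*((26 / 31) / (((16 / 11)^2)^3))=-161212051 / 390070272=-0.41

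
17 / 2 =8.50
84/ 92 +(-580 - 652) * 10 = -283339/ 23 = -12319.09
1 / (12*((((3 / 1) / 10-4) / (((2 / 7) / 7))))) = -5 / 5439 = -0.00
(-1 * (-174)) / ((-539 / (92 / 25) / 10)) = -32016 / 2695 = -11.88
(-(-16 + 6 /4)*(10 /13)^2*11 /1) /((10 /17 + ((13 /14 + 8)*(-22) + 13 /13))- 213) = -1898050 /8202077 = -0.23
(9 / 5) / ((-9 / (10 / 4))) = -1 / 2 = -0.50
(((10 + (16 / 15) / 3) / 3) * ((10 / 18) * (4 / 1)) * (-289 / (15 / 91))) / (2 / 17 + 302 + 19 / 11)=-1309569976 / 29586465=-44.26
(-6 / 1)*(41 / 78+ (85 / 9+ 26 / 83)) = -61.70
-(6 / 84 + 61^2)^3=-51523341383.88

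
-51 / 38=-1.34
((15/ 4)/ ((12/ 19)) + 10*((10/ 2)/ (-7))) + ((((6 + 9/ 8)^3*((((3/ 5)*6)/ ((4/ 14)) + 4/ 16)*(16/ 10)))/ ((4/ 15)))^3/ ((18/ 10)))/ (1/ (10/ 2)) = 2264083114600153753056621/ 37580963840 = 60245477583795.62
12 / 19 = 0.63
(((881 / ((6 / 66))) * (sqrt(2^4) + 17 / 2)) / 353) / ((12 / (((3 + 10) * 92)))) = 34202.18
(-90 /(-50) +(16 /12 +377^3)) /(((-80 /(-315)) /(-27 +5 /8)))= -5564640485.32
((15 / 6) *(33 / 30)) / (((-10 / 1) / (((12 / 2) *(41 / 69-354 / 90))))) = 3168 / 575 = 5.51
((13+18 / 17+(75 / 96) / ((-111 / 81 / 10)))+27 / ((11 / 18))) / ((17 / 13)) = 75612511 / 1881968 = 40.18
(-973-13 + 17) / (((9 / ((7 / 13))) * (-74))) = 0.78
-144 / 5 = -28.80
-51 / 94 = -0.54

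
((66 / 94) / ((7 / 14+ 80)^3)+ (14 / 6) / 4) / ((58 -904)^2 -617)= 0.00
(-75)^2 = 5625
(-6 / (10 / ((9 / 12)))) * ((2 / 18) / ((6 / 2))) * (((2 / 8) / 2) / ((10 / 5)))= -1 / 960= -0.00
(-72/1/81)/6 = -4/27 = -0.15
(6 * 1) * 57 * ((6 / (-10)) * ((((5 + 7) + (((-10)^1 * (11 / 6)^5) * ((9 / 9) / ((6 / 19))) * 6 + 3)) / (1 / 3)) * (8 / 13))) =4455215 / 3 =1485071.67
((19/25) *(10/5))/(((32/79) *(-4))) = -0.94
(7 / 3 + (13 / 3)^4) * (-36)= -115000 / 9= -12777.78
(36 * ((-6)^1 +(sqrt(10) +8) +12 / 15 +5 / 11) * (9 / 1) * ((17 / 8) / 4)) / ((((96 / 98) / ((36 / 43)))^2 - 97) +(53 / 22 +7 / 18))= -1775417049 / 294217360 - 109103841 * sqrt(10) / 58843472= -11.90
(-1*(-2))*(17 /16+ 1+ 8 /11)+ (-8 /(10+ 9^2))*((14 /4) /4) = 6295 /1144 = 5.50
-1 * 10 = -10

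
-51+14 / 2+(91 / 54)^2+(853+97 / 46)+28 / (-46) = 2371699 / 2916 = 813.34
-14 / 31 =-0.45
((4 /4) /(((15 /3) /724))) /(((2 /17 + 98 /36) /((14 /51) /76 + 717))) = 274373556 /7505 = 36558.77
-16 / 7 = -2.29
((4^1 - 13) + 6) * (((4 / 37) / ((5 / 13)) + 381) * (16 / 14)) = -1692888 / 1295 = -1307.25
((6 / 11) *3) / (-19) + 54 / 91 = 9648 / 19019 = 0.51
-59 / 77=-0.77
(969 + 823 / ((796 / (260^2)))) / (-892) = -14101531 / 177508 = -79.44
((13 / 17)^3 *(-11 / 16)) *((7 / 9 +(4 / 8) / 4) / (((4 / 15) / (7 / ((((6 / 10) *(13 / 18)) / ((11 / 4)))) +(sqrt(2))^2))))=-48.32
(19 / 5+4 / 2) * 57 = 1653 / 5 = 330.60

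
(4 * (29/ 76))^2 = 841/ 361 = 2.33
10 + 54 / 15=68 / 5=13.60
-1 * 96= -96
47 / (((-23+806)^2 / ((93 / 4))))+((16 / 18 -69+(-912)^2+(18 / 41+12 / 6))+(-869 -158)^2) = 63223945223449 / 33515532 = 1886407.33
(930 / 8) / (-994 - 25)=-465 / 4076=-0.11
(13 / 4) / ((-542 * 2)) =-13 / 4336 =-0.00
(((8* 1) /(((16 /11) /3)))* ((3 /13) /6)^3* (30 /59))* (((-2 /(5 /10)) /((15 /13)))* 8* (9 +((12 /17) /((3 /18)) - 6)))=-16236 /169507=-0.10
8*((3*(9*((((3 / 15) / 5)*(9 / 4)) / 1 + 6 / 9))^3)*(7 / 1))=53057.97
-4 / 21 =-0.19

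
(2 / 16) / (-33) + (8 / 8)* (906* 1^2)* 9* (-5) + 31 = -10755097 / 264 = -40739.00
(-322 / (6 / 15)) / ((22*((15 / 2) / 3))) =-161 / 11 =-14.64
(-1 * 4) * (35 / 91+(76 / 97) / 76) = -1992 / 1261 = -1.58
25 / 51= 0.49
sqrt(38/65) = sqrt(2470)/65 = 0.76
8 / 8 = 1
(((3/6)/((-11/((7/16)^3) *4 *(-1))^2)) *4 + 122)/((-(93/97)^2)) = -18642260752784465/140462744666112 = -132.72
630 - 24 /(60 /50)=610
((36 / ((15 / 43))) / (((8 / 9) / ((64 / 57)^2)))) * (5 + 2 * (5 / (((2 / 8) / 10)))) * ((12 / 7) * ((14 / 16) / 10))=16049664 / 1805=8891.78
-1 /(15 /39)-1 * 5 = -38 /5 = -7.60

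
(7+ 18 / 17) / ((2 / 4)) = 274 / 17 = 16.12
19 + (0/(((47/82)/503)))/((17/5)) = 19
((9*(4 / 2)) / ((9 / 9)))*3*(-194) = -10476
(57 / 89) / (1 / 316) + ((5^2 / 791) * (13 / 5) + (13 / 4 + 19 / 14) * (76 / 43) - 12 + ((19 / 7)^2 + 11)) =106923466 / 492793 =216.97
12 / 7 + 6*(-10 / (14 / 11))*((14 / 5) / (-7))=144 / 7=20.57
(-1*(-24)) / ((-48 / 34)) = -17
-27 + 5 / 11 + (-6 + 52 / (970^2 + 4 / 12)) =-1010525242 / 31049711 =-32.55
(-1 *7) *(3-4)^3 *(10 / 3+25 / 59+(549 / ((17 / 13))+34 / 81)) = 241129420 / 81243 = 2968.00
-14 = -14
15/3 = 5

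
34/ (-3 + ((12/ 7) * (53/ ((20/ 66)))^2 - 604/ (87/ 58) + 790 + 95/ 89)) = 1588650/ 2468267651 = 0.00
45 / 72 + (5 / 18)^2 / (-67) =27085 / 43416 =0.62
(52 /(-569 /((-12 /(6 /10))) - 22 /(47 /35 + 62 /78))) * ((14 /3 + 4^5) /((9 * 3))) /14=2341286480 /300436857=7.79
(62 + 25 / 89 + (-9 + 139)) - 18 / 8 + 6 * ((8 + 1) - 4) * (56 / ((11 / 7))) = 4930721 / 3916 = 1259.12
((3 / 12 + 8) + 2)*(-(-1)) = 41 / 4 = 10.25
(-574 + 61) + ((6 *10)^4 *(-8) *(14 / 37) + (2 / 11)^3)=-39230783.26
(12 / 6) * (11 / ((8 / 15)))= 165 / 4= 41.25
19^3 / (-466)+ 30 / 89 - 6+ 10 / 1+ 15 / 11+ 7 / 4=-6631681 / 912428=-7.27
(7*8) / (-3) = -56 / 3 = -18.67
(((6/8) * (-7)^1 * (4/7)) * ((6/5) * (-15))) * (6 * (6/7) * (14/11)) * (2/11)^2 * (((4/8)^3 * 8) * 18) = 279936/1331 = 210.32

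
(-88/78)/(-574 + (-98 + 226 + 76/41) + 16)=902/342303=0.00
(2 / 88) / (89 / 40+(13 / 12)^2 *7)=180 / 82687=0.00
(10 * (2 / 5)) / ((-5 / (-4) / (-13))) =-208 / 5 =-41.60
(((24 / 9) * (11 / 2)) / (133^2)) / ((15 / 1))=0.00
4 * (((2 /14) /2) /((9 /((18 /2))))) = 2 /7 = 0.29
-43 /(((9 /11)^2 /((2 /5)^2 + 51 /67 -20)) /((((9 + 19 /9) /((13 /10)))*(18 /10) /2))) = 665089084 /70551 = 9427.07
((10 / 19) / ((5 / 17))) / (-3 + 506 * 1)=34 / 9557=0.00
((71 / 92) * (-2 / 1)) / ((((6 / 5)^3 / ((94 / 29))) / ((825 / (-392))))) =114709375 / 18825408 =6.09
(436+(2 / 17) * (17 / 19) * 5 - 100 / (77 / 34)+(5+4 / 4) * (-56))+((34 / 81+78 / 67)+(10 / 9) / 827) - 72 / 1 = -92216426828 / 6566132727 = -14.04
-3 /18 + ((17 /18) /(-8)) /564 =-13553 /81216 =-0.17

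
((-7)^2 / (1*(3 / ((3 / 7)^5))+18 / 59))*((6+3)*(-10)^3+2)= -2107070658 / 993071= -2121.77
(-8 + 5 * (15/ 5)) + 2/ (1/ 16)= 39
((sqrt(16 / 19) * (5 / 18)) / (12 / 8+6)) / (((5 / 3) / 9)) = 4 * sqrt(19) / 95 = 0.18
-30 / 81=-10 / 27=-0.37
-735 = -735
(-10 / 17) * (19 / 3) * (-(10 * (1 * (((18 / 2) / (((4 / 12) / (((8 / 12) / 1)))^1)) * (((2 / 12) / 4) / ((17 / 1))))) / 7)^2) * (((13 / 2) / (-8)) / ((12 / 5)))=-154375 / 30814336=-0.01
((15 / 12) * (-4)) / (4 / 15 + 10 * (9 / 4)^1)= -150 / 683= -0.22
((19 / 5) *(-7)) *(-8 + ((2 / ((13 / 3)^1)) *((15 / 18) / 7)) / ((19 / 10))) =13782 / 65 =212.03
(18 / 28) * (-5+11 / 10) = -351 / 140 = -2.51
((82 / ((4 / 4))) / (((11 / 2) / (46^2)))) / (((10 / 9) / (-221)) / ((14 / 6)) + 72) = 438.17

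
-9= -9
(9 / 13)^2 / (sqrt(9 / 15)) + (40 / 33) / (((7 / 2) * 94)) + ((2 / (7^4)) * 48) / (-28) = 58816 / 26067657 + 27 * sqrt(15) / 169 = 0.62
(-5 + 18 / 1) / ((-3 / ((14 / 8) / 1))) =-91 / 12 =-7.58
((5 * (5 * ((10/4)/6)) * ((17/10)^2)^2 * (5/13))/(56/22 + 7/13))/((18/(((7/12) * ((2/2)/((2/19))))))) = 17455889/5225472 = 3.34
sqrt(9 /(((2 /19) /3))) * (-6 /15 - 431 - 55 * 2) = -8121 * sqrt(114) /10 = -8670.86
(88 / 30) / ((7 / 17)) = 748 / 105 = 7.12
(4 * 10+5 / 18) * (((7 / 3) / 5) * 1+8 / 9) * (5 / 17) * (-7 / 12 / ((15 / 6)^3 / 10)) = -24766 / 4131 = -6.00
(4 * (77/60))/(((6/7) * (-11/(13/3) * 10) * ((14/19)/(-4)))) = 1729/1350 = 1.28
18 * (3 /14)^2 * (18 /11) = 729 /539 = 1.35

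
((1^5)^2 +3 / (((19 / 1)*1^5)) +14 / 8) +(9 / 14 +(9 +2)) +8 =11997 / 532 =22.55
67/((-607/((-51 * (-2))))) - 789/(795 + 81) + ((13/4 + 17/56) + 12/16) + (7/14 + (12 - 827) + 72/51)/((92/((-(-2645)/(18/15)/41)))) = -1670685427135/3459093904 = -482.98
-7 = -7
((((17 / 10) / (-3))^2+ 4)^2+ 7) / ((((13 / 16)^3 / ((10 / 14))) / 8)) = 42586769408 / 155712375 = 273.50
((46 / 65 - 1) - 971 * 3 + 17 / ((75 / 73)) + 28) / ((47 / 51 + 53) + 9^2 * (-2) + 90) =47549459 / 299650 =158.68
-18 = -18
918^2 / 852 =70227 / 71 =989.11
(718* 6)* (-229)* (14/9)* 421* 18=-11629239216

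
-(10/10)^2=-1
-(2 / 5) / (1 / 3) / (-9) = 2 / 15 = 0.13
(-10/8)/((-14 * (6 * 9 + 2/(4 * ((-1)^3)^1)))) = 0.00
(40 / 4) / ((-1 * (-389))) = 10 / 389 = 0.03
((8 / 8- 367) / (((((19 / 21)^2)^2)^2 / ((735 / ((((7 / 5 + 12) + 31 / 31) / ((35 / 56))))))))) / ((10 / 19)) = -2826313165750725 / 57207791296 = -49404.34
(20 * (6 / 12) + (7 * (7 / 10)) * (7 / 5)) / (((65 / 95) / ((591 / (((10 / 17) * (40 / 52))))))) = 160922799 / 5000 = 32184.56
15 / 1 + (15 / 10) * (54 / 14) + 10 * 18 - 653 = -6331 / 14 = -452.21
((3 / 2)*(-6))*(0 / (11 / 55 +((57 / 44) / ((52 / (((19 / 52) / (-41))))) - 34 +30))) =0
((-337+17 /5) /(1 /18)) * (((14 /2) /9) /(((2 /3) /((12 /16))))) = -26271 /5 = -5254.20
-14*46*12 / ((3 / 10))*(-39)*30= 30139200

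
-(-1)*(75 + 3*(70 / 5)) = 117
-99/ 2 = -49.50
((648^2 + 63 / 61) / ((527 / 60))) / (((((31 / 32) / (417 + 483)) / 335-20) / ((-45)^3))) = 1351160689501080000000 / 6203084123443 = 217820790.85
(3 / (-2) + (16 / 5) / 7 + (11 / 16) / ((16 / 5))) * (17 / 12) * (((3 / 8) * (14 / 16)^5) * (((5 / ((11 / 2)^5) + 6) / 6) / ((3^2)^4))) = -48777752125753 / 1418219153868718080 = -0.00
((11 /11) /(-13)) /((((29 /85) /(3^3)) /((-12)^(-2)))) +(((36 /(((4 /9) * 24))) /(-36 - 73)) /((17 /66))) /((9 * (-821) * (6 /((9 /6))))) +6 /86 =2712521973 /98648020172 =0.03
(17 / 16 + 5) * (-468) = -11349 / 4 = -2837.25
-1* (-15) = 15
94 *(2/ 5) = 37.60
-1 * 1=-1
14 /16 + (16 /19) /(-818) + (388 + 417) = 50099573 /62168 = 805.87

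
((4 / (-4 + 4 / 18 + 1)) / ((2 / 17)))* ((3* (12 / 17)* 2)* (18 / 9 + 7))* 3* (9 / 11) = -314928 / 275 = -1145.19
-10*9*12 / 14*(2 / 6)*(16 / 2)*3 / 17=-4320 / 119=-36.30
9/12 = 3/4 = 0.75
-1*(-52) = 52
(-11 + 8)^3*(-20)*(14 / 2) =3780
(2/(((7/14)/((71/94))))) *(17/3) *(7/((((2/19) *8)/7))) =1123717/1128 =996.20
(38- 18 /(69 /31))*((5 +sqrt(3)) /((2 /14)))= 4816*sqrt(3) /23 +24080 /23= 1409.63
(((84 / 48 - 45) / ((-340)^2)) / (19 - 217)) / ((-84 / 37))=-6401 / 7690636800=-0.00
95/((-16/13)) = -77.19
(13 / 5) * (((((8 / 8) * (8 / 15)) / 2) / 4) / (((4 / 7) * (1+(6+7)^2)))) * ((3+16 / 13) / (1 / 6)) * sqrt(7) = 77 * sqrt(7) / 1700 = 0.12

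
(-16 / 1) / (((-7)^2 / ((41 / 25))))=-656 / 1225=-0.54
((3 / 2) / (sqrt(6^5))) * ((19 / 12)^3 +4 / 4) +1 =8587 * sqrt(6) / 248832 +1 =1.08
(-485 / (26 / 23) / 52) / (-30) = 2231 / 8112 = 0.28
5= 5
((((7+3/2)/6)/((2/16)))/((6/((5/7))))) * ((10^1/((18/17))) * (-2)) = -14450/567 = -25.49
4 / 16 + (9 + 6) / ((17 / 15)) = 13.49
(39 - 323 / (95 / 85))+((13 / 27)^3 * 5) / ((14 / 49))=-9764605 / 39366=-248.05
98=98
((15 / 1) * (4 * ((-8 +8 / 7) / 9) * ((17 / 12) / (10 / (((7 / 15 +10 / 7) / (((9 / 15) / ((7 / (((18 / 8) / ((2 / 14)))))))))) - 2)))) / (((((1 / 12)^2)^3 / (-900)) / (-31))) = -15031156801536000 / 14273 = -1053118251351.22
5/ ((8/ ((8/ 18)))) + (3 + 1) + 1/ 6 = 4.44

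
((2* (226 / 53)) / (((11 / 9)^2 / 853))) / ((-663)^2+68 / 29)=905671044 / 81750159997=0.01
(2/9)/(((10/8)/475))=760/9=84.44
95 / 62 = 1.53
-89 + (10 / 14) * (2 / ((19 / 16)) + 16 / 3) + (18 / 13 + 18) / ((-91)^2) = -73621615 / 876603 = -83.99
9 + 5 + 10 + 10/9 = 25.11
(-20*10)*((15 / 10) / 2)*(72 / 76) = -2700 / 19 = -142.11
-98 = -98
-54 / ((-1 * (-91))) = -54 / 91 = -0.59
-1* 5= -5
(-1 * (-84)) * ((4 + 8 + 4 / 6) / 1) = 1064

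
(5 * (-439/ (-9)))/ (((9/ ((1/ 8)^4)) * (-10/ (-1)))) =439/ 663552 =0.00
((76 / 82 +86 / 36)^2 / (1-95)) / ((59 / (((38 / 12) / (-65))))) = 113768371 / 1178032293360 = 0.00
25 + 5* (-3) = 10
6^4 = 1296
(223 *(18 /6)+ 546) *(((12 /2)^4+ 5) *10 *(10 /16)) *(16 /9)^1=17563500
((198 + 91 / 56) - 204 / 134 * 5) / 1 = 102919 / 536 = 192.01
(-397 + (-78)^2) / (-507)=-5687 / 507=-11.22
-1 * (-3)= 3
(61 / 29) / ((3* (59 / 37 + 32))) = 0.02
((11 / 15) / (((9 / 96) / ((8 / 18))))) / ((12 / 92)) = 26.65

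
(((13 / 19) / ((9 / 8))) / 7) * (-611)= -63544 / 1197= -53.09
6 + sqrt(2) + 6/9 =sqrt(2) + 20/3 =8.08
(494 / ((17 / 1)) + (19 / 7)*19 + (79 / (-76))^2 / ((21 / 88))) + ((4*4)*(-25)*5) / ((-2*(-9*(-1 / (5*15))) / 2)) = 205611897 / 12274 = 16751.82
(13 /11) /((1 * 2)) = 13 /22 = 0.59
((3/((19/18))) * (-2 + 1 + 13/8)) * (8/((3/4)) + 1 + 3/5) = 414/19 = 21.79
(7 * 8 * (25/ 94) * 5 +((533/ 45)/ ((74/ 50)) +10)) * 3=1447265/ 5217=277.41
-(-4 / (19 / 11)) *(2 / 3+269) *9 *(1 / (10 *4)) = 26697 / 190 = 140.51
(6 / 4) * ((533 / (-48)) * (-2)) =533 / 16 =33.31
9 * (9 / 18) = 9 / 2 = 4.50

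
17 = 17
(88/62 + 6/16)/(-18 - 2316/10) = -2225/309504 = -0.01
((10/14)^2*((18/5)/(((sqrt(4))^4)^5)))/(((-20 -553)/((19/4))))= -285/19627245568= -0.00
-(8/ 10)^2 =-16/ 25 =-0.64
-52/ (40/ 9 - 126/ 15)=1170/ 89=13.15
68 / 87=0.78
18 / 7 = 2.57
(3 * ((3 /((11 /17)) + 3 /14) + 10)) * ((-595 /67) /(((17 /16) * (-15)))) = 18296 /737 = 24.82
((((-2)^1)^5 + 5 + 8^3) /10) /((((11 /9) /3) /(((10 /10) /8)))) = 2619 /176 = 14.88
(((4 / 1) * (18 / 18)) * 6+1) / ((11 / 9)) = 225 / 11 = 20.45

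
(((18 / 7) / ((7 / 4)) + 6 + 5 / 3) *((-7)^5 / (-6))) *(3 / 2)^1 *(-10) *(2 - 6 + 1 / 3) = 25335695 / 18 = 1407538.61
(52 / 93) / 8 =13 / 186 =0.07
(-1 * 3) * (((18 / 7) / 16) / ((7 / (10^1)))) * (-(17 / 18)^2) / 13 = 1445 / 30576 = 0.05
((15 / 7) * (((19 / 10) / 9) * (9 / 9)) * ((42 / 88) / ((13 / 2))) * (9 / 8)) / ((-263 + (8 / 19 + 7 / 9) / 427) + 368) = 12485907 / 35084146240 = 0.00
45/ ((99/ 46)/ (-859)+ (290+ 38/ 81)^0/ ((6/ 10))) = 5334390/ 197273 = 27.04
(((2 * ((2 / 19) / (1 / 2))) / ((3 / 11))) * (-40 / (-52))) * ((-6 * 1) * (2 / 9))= -3520 / 2223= -1.58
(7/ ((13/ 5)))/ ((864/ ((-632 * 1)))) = -2765/ 1404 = -1.97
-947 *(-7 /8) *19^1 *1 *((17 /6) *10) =446076.46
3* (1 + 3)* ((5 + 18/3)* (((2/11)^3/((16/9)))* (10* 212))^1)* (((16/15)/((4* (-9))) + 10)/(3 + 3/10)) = 11414080/3993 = 2858.52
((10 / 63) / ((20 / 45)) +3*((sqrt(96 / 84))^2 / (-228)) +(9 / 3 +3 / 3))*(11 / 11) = 165 / 38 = 4.34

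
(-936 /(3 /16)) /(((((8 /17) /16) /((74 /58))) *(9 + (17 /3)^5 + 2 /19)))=-14497232256 /391780169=-37.00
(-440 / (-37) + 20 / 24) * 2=2825 / 111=25.45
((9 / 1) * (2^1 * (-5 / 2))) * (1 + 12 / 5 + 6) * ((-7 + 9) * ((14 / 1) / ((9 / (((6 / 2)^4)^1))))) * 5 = -532980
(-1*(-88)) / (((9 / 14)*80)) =77 / 45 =1.71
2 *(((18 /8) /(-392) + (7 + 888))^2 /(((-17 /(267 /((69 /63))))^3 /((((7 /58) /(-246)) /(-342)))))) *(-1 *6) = 112457300889115781289 /2765640205027328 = 40662.30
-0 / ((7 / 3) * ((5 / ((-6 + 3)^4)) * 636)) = 0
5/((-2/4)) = -10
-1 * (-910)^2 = -828100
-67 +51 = -16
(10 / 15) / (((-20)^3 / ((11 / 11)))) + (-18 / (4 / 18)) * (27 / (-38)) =13121981 / 228000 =57.55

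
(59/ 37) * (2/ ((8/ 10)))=295/ 74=3.99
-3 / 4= -0.75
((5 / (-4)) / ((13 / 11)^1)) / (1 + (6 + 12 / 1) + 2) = -55 / 1092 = -0.05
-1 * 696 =-696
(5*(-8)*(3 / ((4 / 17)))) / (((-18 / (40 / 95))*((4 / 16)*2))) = 23.86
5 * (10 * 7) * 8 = 2800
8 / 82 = 0.10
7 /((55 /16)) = 112 /55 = 2.04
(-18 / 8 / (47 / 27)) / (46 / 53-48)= 12879 / 469624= 0.03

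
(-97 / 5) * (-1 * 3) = 291 / 5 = 58.20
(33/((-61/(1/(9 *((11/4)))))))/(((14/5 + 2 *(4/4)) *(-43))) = 5/47214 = 0.00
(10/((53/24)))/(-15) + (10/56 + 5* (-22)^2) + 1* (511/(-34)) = 60669487/25228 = 2404.85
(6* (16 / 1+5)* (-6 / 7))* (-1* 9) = 972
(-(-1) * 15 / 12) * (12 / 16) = 15 / 16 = 0.94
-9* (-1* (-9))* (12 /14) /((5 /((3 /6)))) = -243 /35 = -6.94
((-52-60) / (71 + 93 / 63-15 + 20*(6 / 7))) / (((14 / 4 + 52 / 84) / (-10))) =987840 / 271091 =3.64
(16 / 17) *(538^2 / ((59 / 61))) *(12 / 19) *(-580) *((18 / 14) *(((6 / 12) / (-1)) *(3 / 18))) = 1474636135680 / 133399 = 11054326.76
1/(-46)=-1/46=-0.02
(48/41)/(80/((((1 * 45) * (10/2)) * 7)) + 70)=7560/452353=0.02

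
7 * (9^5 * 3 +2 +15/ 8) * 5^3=1240056125/ 8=155007015.62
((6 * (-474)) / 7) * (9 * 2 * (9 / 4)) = -115182 / 7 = -16454.57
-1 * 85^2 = -7225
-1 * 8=-8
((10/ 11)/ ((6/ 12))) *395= 718.18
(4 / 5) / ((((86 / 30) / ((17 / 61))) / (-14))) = -2856 / 2623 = -1.09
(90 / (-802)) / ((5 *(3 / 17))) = -51 / 401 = -0.13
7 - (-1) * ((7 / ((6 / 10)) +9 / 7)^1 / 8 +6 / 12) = 383 / 42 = 9.12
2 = 2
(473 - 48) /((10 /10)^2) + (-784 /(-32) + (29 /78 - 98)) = 13723 /39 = 351.87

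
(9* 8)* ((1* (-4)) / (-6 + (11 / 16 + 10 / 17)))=78336 / 1285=60.96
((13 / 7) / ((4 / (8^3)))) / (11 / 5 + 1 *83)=4160 / 1491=2.79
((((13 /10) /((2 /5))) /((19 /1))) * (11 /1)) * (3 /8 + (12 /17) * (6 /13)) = 13629 /10336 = 1.32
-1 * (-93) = 93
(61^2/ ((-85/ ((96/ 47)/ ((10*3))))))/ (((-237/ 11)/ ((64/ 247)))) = 41913344/ 1169316525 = 0.04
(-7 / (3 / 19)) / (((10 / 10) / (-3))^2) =-399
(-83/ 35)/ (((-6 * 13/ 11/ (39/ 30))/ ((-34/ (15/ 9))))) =-15521/ 1750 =-8.87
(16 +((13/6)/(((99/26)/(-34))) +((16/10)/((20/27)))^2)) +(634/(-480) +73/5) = 43355957/2970000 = 14.60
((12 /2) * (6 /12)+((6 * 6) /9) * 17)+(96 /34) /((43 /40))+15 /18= 326581 /4386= 74.46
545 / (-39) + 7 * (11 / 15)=-1724 / 195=-8.84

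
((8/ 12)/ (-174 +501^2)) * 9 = 2/ 83609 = 0.00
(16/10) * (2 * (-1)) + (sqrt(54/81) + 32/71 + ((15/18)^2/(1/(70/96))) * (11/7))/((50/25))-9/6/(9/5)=-4183811/1226880 + sqrt(6)/6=-3.00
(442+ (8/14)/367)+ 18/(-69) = 26101132/59087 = 441.74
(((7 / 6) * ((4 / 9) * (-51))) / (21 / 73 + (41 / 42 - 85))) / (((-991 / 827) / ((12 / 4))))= -201156172 / 254424385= -0.79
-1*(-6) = 6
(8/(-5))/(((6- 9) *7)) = 8/105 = 0.08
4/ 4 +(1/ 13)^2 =1.01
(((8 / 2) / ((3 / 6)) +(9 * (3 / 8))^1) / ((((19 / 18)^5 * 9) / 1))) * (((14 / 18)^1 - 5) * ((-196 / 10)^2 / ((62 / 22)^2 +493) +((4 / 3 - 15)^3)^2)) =-2620097956388125304 / 98740963675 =-26535065.68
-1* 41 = -41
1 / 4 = 0.25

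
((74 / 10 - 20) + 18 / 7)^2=123201 / 1225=100.57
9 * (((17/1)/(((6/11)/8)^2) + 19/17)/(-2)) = -559675/34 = -16461.03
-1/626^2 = -1/391876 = -0.00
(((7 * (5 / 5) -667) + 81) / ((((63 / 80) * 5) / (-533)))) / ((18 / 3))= 822952 / 63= 13062.73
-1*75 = -75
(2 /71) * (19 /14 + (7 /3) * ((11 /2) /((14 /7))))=653 /2982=0.22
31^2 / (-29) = -961 / 29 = -33.14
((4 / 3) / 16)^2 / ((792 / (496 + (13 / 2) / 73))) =24143 / 5550336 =0.00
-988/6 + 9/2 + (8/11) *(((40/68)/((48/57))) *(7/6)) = -89521/561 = -159.57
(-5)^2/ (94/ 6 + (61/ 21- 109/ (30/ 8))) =-2625/ 1102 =-2.38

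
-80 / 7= -11.43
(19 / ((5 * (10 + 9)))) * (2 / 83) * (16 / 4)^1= 8 / 415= 0.02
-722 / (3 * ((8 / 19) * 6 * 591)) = -6859 / 42552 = -0.16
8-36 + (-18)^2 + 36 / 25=7436 / 25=297.44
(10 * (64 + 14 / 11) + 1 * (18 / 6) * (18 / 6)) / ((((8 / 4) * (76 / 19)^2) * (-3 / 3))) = -7279 / 352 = -20.68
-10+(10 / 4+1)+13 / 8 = -39 / 8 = -4.88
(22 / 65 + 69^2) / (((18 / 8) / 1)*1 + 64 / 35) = 1167.40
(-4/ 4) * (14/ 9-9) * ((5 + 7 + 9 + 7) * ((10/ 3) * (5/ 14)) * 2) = 13400/ 27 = 496.30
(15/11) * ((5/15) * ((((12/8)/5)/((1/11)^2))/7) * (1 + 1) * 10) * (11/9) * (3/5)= 242/7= 34.57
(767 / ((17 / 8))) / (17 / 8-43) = -49088 / 5559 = -8.83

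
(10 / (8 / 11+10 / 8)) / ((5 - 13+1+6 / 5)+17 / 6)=-4400 / 2581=-1.70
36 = 36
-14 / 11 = -1.27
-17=-17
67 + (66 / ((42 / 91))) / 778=67.18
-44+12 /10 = -214 /5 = -42.80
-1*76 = -76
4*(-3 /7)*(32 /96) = -4 /7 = -0.57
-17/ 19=-0.89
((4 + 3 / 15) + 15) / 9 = 32 / 15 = 2.13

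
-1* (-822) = 822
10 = 10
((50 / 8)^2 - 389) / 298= -1.17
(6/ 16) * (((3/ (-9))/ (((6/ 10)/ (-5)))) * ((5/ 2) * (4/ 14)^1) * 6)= 125/ 28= 4.46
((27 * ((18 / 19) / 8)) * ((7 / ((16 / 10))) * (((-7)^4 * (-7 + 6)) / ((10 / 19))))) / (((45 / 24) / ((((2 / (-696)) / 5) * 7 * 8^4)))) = 406594944 / 725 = 560820.61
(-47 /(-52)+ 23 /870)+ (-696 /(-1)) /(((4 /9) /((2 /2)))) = 35443963 /22620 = 1566.93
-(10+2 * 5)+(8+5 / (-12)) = -149 / 12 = -12.42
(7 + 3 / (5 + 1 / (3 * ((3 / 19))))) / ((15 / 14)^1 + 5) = 665 / 544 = 1.22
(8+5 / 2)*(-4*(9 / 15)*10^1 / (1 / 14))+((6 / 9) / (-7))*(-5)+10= -73868 / 21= -3517.52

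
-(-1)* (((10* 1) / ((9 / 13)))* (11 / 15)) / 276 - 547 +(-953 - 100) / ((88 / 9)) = -107326727 / 163944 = -654.65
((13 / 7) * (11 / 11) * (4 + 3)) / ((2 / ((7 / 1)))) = 91 / 2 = 45.50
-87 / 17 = -5.12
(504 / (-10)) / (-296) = 63 / 370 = 0.17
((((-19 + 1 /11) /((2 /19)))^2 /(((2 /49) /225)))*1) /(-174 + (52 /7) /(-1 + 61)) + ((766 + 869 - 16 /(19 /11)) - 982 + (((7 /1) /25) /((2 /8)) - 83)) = -1072918694874446 /1049321075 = -1022488.46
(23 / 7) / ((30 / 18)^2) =207 / 175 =1.18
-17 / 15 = -1.13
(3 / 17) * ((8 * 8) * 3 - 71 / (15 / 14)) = 1886 / 85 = 22.19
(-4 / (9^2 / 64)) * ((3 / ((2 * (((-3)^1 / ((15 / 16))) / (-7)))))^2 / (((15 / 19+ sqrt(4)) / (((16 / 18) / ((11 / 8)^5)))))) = -2.21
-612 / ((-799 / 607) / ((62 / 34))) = 677412 / 799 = 847.82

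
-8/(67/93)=-744/67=-11.10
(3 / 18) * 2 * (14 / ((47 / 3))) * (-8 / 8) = -14 / 47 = -0.30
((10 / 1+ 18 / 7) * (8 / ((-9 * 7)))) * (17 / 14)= -5984 / 3087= -1.94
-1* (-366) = 366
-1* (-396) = 396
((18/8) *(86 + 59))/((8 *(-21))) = -435/224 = -1.94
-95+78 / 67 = -6287 / 67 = -93.84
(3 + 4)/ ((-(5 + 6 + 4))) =-7/ 15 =-0.47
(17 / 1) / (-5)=-17 / 5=-3.40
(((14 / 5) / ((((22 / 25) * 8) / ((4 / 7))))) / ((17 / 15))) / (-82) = -75 / 30668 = -0.00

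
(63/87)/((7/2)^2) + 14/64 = 1805/6496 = 0.28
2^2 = 4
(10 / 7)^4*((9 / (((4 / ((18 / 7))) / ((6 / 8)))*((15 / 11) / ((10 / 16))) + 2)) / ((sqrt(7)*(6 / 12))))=8910000*sqrt(7) / 5428661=4.34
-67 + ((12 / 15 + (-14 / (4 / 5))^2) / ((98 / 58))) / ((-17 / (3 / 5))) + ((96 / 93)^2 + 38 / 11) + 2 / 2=-59784739657 / 880564300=-67.89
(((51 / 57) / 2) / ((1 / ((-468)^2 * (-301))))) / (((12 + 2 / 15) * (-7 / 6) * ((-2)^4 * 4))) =34638435 / 1064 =32554.92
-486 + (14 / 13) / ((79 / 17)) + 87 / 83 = -41318023 / 85241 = -484.72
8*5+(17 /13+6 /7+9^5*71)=381519426 /91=4192521.16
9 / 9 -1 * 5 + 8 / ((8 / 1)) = -3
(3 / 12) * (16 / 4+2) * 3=9 / 2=4.50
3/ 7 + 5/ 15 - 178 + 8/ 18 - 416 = -592.79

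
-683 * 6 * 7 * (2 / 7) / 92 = -2049 / 23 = -89.09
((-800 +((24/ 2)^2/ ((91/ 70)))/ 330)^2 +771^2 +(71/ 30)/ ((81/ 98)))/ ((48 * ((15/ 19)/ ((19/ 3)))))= 5533602470044063/ 26833177800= 206222.41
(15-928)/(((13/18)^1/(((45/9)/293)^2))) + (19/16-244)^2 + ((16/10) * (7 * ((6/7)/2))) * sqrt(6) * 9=216 * sqrt(6)/5 + 16844492371725/285705472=59063.36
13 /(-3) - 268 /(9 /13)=-3523 /9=-391.44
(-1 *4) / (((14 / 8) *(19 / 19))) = -2.29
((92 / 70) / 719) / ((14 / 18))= 414 / 176155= 0.00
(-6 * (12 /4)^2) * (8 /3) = -144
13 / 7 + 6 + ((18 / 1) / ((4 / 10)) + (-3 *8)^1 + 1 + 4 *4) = 321 / 7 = 45.86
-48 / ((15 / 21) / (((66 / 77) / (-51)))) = 96 / 85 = 1.13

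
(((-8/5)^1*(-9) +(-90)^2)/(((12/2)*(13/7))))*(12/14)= 40572/65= 624.18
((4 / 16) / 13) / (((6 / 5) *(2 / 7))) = 35 / 624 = 0.06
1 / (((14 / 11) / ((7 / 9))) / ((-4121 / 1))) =-45331 / 18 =-2518.39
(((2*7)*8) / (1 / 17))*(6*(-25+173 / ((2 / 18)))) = 17501568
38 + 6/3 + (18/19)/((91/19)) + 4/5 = 18654/455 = 41.00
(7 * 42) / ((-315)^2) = 2 / 675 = 0.00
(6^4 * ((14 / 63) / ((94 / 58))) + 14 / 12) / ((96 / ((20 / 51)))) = 252205 / 345168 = 0.73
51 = 51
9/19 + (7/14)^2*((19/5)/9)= 1981/3420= 0.58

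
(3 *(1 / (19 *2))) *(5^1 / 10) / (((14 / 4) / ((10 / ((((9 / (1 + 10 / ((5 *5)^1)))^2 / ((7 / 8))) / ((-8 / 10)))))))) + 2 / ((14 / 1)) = 25307 / 179550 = 0.14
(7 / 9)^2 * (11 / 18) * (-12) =-1078 / 243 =-4.44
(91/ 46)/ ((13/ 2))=7/ 23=0.30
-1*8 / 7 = -8 / 7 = -1.14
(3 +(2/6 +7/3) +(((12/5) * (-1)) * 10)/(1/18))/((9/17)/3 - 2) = 21743/93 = 233.80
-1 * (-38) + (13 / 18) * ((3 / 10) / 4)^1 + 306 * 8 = 596653 / 240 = 2486.05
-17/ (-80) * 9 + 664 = 53273/ 80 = 665.91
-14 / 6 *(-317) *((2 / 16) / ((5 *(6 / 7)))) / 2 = 10.79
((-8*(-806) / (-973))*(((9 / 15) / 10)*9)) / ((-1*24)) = 3627 / 24325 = 0.15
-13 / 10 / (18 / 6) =-13 / 30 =-0.43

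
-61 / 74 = -0.82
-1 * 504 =-504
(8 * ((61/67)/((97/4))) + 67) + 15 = 534870/6499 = 82.30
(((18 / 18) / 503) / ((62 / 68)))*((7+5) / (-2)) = -204 / 15593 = -0.01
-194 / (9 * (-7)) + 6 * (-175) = -65956 / 63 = -1046.92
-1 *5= -5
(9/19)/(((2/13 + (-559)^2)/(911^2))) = 32366919/25727615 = 1.26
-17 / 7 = -2.43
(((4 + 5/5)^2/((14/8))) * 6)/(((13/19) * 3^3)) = 3800/819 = 4.64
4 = 4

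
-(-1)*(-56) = -56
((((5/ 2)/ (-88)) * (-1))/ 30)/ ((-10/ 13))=-13/ 10560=-0.00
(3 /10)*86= 129 /5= 25.80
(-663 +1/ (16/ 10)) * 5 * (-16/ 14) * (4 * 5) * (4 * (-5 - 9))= -4239200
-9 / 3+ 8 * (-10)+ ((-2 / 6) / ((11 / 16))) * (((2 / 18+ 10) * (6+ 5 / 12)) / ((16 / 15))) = -12149 / 108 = -112.49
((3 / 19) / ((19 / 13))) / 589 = 39 / 212629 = 0.00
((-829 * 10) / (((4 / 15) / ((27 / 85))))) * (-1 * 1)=335745 / 34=9874.85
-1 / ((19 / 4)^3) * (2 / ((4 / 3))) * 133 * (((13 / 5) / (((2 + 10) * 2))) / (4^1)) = -91 / 1805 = -0.05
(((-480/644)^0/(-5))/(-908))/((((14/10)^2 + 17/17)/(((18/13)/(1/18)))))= 405/218374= 0.00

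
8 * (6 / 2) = 24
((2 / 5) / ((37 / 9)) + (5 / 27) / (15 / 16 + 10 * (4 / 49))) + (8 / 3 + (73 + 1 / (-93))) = 646049578 / 8516475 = 75.86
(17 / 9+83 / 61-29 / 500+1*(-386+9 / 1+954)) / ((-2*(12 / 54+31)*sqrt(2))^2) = 1433363211 / 19266484000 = 0.07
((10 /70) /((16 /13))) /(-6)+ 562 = 377651 /672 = 561.98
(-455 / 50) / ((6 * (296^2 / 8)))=-91 / 657120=-0.00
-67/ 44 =-1.52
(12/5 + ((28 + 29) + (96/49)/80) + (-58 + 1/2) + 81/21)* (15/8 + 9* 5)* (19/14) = 4037025/10976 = 367.80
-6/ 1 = -6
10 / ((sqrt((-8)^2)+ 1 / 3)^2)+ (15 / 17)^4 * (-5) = -30137247 / 10440125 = -2.89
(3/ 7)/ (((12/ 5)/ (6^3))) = 38.57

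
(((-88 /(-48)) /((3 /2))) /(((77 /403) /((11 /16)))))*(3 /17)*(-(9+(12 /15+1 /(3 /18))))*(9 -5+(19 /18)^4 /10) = -1516172527727 /29981145600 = -50.57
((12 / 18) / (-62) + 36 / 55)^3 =35708794757 / 133824895875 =0.27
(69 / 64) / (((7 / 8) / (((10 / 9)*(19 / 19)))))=115 / 84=1.37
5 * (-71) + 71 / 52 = -18389 / 52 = -353.63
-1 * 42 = -42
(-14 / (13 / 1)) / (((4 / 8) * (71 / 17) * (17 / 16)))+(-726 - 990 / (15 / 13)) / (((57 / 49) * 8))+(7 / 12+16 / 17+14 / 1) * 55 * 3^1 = 2851124753 / 1192516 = 2390.85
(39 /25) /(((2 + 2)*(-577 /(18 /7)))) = -351 /201950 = -0.00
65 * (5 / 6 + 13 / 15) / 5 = 221 / 10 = 22.10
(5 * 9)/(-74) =-45/74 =-0.61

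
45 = 45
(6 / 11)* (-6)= -36 / 11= -3.27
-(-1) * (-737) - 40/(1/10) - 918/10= -1228.80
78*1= 78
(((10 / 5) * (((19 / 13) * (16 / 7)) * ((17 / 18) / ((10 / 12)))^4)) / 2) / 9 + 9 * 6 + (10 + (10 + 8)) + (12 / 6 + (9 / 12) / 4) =56255391769 / 663390000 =84.80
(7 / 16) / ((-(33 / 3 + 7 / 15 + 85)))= -105 / 23152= -0.00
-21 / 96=-7 / 32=-0.22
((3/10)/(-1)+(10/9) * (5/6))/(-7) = -169/1890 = -0.09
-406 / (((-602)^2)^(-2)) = -53322683641696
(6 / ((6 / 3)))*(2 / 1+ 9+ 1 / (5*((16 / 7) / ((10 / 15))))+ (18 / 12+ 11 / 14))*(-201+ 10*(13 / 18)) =-2443562 / 315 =-7757.34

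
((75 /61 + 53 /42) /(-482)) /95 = -6383 /117313980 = -0.00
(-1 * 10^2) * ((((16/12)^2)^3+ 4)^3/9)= -34476702572800/3486784401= -9887.82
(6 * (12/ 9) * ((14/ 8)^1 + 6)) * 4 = 248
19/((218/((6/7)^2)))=342/5341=0.06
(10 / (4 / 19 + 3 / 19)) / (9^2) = 190 / 567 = 0.34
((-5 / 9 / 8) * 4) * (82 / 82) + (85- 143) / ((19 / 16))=-16799 / 342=-49.12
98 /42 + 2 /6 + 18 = 20.67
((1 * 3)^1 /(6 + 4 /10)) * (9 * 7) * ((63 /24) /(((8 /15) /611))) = 181879425 /2048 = 88808.31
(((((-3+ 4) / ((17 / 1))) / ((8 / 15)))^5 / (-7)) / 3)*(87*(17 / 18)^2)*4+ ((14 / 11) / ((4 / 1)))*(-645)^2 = 1640900366212575 / 12396167168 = 132371.59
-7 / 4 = -1.75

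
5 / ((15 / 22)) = 22 / 3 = 7.33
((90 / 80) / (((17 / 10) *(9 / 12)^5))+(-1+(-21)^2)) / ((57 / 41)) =8332840 / 26163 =318.50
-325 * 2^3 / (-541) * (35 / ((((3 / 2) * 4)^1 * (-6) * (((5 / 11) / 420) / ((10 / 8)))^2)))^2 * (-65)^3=-2402162802541455078125 / 1082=-2220113495879348501.04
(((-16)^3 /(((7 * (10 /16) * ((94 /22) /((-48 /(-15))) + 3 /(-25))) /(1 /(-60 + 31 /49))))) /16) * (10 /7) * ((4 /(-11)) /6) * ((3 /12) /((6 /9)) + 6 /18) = -0.05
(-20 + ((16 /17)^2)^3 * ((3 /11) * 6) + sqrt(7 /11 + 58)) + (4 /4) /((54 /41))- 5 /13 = -3445979267867 /186390307818 + sqrt(7095) /11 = -10.83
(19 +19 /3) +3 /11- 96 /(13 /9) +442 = 172091 /429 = 401.14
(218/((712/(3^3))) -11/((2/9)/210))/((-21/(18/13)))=11093031/16198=684.84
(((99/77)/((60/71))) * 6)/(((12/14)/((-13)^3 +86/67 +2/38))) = -29767602/1273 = -23383.82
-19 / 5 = -3.80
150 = 150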